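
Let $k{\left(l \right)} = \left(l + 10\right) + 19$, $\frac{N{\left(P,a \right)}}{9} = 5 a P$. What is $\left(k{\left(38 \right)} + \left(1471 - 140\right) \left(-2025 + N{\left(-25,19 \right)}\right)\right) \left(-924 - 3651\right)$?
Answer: $142489898475$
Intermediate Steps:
$N{\left(P,a \right)} = 45 P a$ ($N{\left(P,a \right)} = 9 \cdot 5 a P = 9 \cdot 5 P a = 45 P a$)
$k{\left(l \right)} = 29 + l$ ($k{\left(l \right)} = \left(10 + l\right) + 19 = 29 + l$)
$\left(k{\left(38 \right)} + \left(1471 - 140\right) \left(-2025 + N{\left(-25,19 \right)}\right)\right) \left(-924 - 3651\right) = \left(\left(29 + 38\right) + \left(1471 - 140\right) \left(-2025 + 45 \left(-25\right) 19\right)\right) \left(-924 - 3651\right) = \left(67 + 1331 \left(-2025 - 21375\right)\right) \left(-4575\right) = \left(67 + 1331 \left(-23400\right)\right) \left(-4575\right) = \left(67 - 31145400\right) \left(-4575\right) = \left(-31145333\right) \left(-4575\right) = 142489898475$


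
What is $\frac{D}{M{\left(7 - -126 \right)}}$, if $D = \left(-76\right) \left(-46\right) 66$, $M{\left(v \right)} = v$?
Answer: $\frac{12144}{7} \approx 1734.9$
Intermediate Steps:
$D = 230736$ ($D = 3496 \cdot 66 = 230736$)
$\frac{D}{M{\left(7 - -126 \right)}} = \frac{230736}{7 - -126} = \frac{230736}{7 + 126} = \frac{230736}{133} = 230736 \cdot \frac{1}{133} = \frac{12144}{7}$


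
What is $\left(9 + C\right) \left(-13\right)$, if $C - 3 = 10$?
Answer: $-286$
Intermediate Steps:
$C = 13$ ($C = 3 + 10 = 13$)
$\left(9 + C\right) \left(-13\right) = \left(9 + 13\right) \left(-13\right) = 22 \left(-13\right) = -286$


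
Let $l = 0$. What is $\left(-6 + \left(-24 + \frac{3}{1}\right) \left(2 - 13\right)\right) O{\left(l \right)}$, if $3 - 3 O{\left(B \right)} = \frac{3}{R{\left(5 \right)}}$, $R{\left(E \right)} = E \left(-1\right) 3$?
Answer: $240$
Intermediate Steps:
$R{\left(E \right)} = - 3 E$ ($R{\left(E \right)} = - E 3 = - 3 E$)
$O{\left(B \right)} = \frac{16}{15}$ ($O{\left(B \right)} = 1 - \frac{3 \frac{1}{\left(-3\right) 5}}{3} = 1 - \frac{3 \frac{1}{-15}}{3} = 1 - \frac{3 \left(- \frac{1}{15}\right)}{3} = 1 - - \frac{1}{15} = 1 + \frac{1}{15} = \frac{16}{15}$)
$\left(-6 + \left(-24 + \frac{3}{1}\right) \left(2 - 13\right)\right) O{\left(l \right)} = \left(-6 + \left(-24 + \frac{3}{1}\right) \left(2 - 13\right)\right) \frac{16}{15} = \left(-6 + \left(-24 + 3 \cdot 1\right) \left(-11\right)\right) \frac{16}{15} = \left(-6 + \left(-24 + 3\right) \left(-11\right)\right) \frac{16}{15} = \left(-6 - -231\right) \frac{16}{15} = \left(-6 + 231\right) \frac{16}{15} = 225 \cdot \frac{16}{15} = 240$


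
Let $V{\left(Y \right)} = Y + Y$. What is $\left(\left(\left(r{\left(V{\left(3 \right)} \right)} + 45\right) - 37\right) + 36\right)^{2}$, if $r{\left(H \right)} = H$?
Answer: $2500$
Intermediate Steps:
$V{\left(Y \right)} = 2 Y$
$\left(\left(\left(r{\left(V{\left(3 \right)} \right)} + 45\right) - 37\right) + 36\right)^{2} = \left(\left(\left(2 \cdot 3 + 45\right) - 37\right) + 36\right)^{2} = \left(\left(\left(6 + 45\right) - 37\right) + 36\right)^{2} = \left(\left(51 - 37\right) + 36\right)^{2} = \left(14 + 36\right)^{2} = 50^{2} = 2500$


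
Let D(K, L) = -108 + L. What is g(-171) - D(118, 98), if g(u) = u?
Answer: -161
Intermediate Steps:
g(-171) - D(118, 98) = -171 - (-108 + 98) = -171 - 1*(-10) = -171 + 10 = -161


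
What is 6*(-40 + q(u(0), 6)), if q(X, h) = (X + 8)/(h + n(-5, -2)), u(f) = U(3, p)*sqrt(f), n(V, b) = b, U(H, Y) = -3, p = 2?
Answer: -228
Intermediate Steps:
u(f) = -3*sqrt(f)
q(X, h) = (8 + X)/(-2 + h) (q(X, h) = (X + 8)/(h - 2) = (8 + X)/(-2 + h))
6*(-40 + q(u(0), 6)) = 6*(-40 + (8 - 3*sqrt(0))/(-2 + 6)) = 6*(-40 + (8 - 3*0)/4) = 6*(-40 + (8 + 0)/4) = 6*(-40 + (1/4)*8) = 6*(-40 + 2) = 6*(-38) = -228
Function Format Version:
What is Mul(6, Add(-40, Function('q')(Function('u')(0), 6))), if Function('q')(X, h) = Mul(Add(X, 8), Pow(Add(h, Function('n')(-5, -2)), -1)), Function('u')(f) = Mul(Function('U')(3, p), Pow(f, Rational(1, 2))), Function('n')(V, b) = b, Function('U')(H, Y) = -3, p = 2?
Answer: -228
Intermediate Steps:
Function('u')(f) = Mul(-3, Pow(f, Rational(1, 2)))
Function('q')(X, h) = Mul(Pow(Add(-2, h), -1), Add(8, X)) (Function('q')(X, h) = Mul(Add(X, 8), Pow(Add(h, -2), -1)) = Mul(Add(8, X), Pow(Add(-2, h), -1)) = Mul(Pow(Add(-2, h), -1), Add(8, X)))
Mul(6, Add(-40, Function('q')(Function('u')(0), 6))) = Mul(6, Add(-40, Mul(Pow(Add(-2, 6), -1), Add(8, Mul(-3, Pow(0, Rational(1, 2))))))) = Mul(6, Add(-40, Mul(Pow(4, -1), Add(8, Mul(-3, 0))))) = Mul(6, Add(-40, Mul(Rational(1, 4), Add(8, 0)))) = Mul(6, Add(-40, Mul(Rational(1, 4), 8))) = Mul(6, Add(-40, 2)) = Mul(6, -38) = -228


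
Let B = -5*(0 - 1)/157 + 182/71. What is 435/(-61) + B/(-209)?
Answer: -1015194174/142113103 ≈ -7.1436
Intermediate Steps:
B = 28929/11147 (B = -5*(-1)*(1/157) + 182*(1/71) = 5*(1/157) + 182/71 = 5/157 + 182/71 = 28929/11147 ≈ 2.5952)
435/(-61) + B/(-209) = 435/(-61) + (28929/11147)/(-209) = 435*(-1/61) + (28929/11147)*(-1/209) = -435/61 - 28929/2329723 = -1015194174/142113103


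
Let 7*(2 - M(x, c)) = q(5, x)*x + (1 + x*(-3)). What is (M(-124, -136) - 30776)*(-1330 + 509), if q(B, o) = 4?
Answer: 176757195/7 ≈ 2.5251e+7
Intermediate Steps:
M(x, c) = 13/7 - x/7 (M(x, c) = 2 - (4*x + (1 + x*(-3)))/7 = 2 - (4*x + (1 - 3*x))/7 = 2 - (1 + x)/7 = 2 + (-⅐ - x/7) = 13/7 - x/7)
(M(-124, -136) - 30776)*(-1330 + 509) = ((13/7 - ⅐*(-124)) - 30776)*(-1330 + 509) = ((13/7 + 124/7) - 30776)*(-821) = (137/7 - 30776)*(-821) = -215295/7*(-821) = 176757195/7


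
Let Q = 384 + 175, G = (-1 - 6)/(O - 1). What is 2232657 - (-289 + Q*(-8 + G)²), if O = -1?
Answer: 8886505/4 ≈ 2.2216e+6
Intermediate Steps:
G = 7/2 (G = (-1 - 6)/(-1 - 1) = -7/(-2) = -7*(-½) = 7/2 ≈ 3.5000)
Q = 559
2232657 - (-289 + Q*(-8 + G)²) = 2232657 - (-289 + 559*(-8 + 7/2)²) = 2232657 - (-289 + 559*(-9/2)²) = 2232657 - (-289 + 559*(81/4)) = 2232657 - (-289 + 45279/4) = 2232657 - 1*44123/4 = 2232657 - 44123/4 = 8886505/4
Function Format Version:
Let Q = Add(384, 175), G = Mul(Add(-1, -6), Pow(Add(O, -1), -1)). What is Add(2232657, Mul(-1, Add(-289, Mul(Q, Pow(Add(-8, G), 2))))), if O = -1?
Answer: Rational(8886505, 4) ≈ 2.2216e+6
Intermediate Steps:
G = Rational(7, 2) (G = Mul(Add(-1, -6), Pow(Add(-1, -1), -1)) = Mul(-7, Pow(-2, -1)) = Mul(-7, Rational(-1, 2)) = Rational(7, 2) ≈ 3.5000)
Q = 559
Add(2232657, Mul(-1, Add(-289, Mul(Q, Pow(Add(-8, G), 2))))) = Add(2232657, Mul(-1, Add(-289, Mul(559, Pow(Add(-8, Rational(7, 2)), 2))))) = Add(2232657, Mul(-1, Add(-289, Mul(559, Pow(Rational(-9, 2), 2))))) = Add(2232657, Mul(-1, Add(-289, Mul(559, Rational(81, 4))))) = Add(2232657, Mul(-1, Add(-289, Rational(45279, 4)))) = Add(2232657, Mul(-1, Rational(44123, 4))) = Add(2232657, Rational(-44123, 4)) = Rational(8886505, 4)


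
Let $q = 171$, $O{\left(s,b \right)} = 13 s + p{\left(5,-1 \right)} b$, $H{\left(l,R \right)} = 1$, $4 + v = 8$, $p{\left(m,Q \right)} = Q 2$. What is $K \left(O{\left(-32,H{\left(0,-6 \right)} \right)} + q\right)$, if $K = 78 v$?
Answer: $-77064$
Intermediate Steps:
$p{\left(m,Q \right)} = 2 Q$
$v = 4$ ($v = -4 + 8 = 4$)
$O{\left(s,b \right)} = - 2 b + 13 s$ ($O{\left(s,b \right)} = 13 s + 2 \left(-1\right) b = 13 s - 2 b = - 2 b + 13 s$)
$K = 312$ ($K = 78 \cdot 4 = 312$)
$K \left(O{\left(-32,H{\left(0,-6 \right)} \right)} + q\right) = 312 \left(\left(\left(-2\right) 1 + 13 \left(-32\right)\right) + 171\right) = 312 \left(\left(-2 - 416\right) + 171\right) = 312 \left(-418 + 171\right) = 312 \left(-247\right) = -77064$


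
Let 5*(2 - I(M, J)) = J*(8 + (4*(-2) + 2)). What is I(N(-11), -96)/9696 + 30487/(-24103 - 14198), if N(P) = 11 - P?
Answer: -808731/1021360 ≈ -0.79182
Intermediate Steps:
I(M, J) = 2 - 2*J/5 (I(M, J) = 2 - J*(8 + (4*(-2) + 2))/5 = 2 - J*(8 + (-8 + 2))/5 = 2 - J*(8 - 6)/5 = 2 - J*2/5 = 2 - 2*J/5)
I(N(-11), -96)/9696 + 30487/(-24103 - 14198) = (2 - ⅖*(-96))/9696 + 30487/(-24103 - 14198) = (2 + 192/5)*(1/9696) + 30487/(-38301) = (202/5)*(1/9696) + 30487*(-1/38301) = 1/240 - 30487/38301 = -808731/1021360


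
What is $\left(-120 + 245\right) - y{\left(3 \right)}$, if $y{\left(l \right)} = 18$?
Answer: $107$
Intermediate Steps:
$\left(-120 + 245\right) - y{\left(3 \right)} = \left(-120 + 245\right) - 18 = 125 - 18 = 107$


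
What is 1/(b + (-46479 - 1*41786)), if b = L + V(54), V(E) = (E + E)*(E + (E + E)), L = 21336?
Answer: -1/49433 ≈ -2.0229e-5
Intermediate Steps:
V(E) = 6*E**2 (V(E) = (2*E)*(E + 2*E) = (2*E)*(3*E) = 6*E**2)
b = 38832 (b = 21336 + 6*54**2 = 21336 + 6*2916 = 21336 + 17496 = 38832)
1/(b + (-46479 - 1*41786)) = 1/(38832 + (-46479 - 1*41786)) = 1/(38832 + (-46479 - 41786)) = 1/(38832 - 88265) = 1/(-49433) = -1/49433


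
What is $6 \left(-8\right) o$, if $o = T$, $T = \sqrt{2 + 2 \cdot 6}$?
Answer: $- 48 \sqrt{14} \approx -179.6$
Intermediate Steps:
$T = \sqrt{14}$ ($T = \sqrt{2 + 12} = \sqrt{14} \approx 3.7417$)
$o = \sqrt{14} \approx 3.7417$
$6 \left(-8\right) o = 6 \left(-8\right) \sqrt{14} = - 48 \sqrt{14}$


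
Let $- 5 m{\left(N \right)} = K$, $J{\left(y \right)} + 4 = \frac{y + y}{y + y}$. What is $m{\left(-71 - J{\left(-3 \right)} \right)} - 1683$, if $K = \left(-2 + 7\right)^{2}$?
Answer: $-1688$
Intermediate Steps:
$J{\left(y \right)} = -3$ ($J{\left(y \right)} = -4 + \frac{y + y}{y + y} = -4 + \frac{2 y}{2 y} = -4 + 2 y \frac{1}{2 y} = -4 + 1 = -3$)
$K = 25$ ($K = 5^{2} = 25$)
$m{\left(N \right)} = -5$ ($m{\left(N \right)} = \left(- \frac{1}{5}\right) 25 = -5$)
$m{\left(-71 - J{\left(-3 \right)} \right)} - 1683 = -5 - 1683 = -1688$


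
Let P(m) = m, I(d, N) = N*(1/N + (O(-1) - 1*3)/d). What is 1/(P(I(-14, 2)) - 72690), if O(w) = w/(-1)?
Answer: -7/508821 ≈ -1.3757e-5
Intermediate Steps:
O(w) = -w (O(w) = w*(-1) = -w)
I(d, N) = N*(1/N - 2/d) (I(d, N) = N*(1/N + (-1*(-1) - 1*3)/d) = N*(1/N + (1 - 3)/d) = N*(1/N - 2/d))
1/(P(I(-14, 2)) - 72690) = 1/((-14 - 2*2)/(-14) - 72690) = 1/(-(-14 - 4)/14 - 72690) = 1/(-1/14*(-18) - 72690) = 1/(9/7 - 72690) = 1/(-508821/7) = -7/508821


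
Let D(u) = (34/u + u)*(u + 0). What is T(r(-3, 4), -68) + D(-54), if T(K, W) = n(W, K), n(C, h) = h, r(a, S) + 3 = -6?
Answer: 2941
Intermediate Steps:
r(a, S) = -9 (r(a, S) = -3 - 6 = -9)
T(K, W) = K
D(u) = u*(u + 34/u) (D(u) = (u + 34/u)*u = u*(u + 34/u))
T(r(-3, 4), -68) + D(-54) = -9 + (34 + (-54)²) = -9 + (34 + 2916) = -9 + 2950 = 2941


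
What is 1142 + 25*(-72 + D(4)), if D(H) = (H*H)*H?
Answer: 942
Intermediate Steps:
D(H) = H³ (D(H) = H²*H = H³)
1142 + 25*(-72 + D(4)) = 1142 + 25*(-72 + 4³) = 1142 + 25*(-72 + 64) = 1142 + 25*(-8) = 1142 - 200 = 942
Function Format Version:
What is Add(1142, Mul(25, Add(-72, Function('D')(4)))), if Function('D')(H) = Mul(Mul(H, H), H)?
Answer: 942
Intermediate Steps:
Function('D')(H) = Pow(H, 3) (Function('D')(H) = Mul(Pow(H, 2), H) = Pow(H, 3))
Add(1142, Mul(25, Add(-72, Function('D')(4)))) = Add(1142, Mul(25, Add(-72, Pow(4, 3)))) = Add(1142, Mul(25, Add(-72, 64))) = Add(1142, Mul(25, -8)) = Add(1142, -200) = 942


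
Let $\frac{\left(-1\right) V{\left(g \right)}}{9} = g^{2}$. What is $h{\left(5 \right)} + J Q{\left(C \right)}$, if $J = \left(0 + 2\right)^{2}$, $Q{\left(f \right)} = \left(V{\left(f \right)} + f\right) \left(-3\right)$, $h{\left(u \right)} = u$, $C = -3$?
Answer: $1013$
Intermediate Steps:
$V{\left(g \right)} = - 9 g^{2}$
$Q{\left(f \right)} = - 3 f + 27 f^{2}$ ($Q{\left(f \right)} = \left(- 9 f^{2} + f\right) \left(-3\right) = \left(f - 9 f^{2}\right) \left(-3\right) = - 3 f + 27 f^{2}$)
$J = 4$ ($J = 2^{2} = 4$)
$h{\left(5 \right)} + J Q{\left(C \right)} = 5 + 4 \cdot 3 \left(-3\right) \left(-1 + 9 \left(-3\right)\right) = 5 + 4 \cdot 3 \left(-3\right) \left(-1 - 27\right) = 5 + 4 \cdot 3 \left(-3\right) \left(-28\right) = 5 + 4 \cdot 252 = 5 + 1008 = 1013$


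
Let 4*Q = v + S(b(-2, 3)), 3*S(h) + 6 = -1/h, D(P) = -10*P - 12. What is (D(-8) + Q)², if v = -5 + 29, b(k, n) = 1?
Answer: 776161/144 ≈ 5390.0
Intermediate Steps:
D(P) = -12 - 10*P
S(h) = -2 - 1/(3*h) (S(h) = -2 + (-1/h)/3 = -2 - 1/(3*h))
v = 24
Q = 65/12 (Q = (24 + (-2 - ⅓/1))/4 = (24 + (-2 - ⅓*1))/4 = (24 + (-2 - ⅓))/4 = (24 - 7/3)/4 = (¼)*(65/3) = 65/12 ≈ 5.4167)
(D(-8) + Q)² = ((-12 - 10*(-8)) + 65/12)² = ((-12 + 80) + 65/12)² = (68 + 65/12)² = (881/12)² = 776161/144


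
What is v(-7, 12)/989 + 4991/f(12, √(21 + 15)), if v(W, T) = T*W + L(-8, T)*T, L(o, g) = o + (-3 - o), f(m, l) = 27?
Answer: 4932859/26703 ≈ 184.73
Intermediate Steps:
L(o, g) = -3
v(W, T) = -3*T + T*W (v(W, T) = T*W - 3*T = -3*T + T*W)
v(-7, 12)/989 + 4991/f(12, √(21 + 15)) = (12*(-3 - 7))/989 + 4991/27 = (12*(-10))*(1/989) + 4991*(1/27) = -120*1/989 + 4991/27 = -120/989 + 4991/27 = 4932859/26703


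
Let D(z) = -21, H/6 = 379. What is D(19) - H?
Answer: -2295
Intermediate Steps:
H = 2274 (H = 6*379 = 2274)
D(19) - H = -21 - 1*2274 = -21 - 2274 = -2295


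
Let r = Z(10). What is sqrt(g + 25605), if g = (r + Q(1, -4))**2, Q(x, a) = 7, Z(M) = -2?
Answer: sqrt(25630) ≈ 160.09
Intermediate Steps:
r = -2
g = 25 (g = (-2 + 7)**2 = 5**2 = 25)
sqrt(g + 25605) = sqrt(25 + 25605) = sqrt(25630)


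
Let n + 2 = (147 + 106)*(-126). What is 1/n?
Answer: -1/31880 ≈ -3.1368e-5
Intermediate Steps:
n = -31880 (n = -2 + (147 + 106)*(-126) = -2 + 253*(-126) = -2 - 31878 = -31880)
1/n = 1/(-31880) = -1/31880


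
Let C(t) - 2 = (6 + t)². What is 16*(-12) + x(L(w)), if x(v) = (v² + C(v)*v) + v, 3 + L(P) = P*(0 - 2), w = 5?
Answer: -699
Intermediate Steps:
C(t) = 2 + (6 + t)²
L(P) = -3 - 2*P (L(P) = -3 + P*(0 - 2) = -3 + P*(-2) = -3 - 2*P)
x(v) = v + v² + v*(2 + (6 + v)²) (x(v) = (v² + (2 + (6 + v)²)*v) + v = (v² + v*(2 + (6 + v)²)) + v = v + v² + v*(2 + (6 + v)²))
16*(-12) + x(L(w)) = 16*(-12) + (-3 - 2*5)*(3 + (-3 - 2*5) + (6 + (-3 - 2*5))²) = -192 + (-3 - 10)*(3 + (-3 - 10) + (6 + (-3 - 10))²) = -192 - 13*(3 - 13 + (6 - 13)²) = -192 - 13*(3 - 13 + (-7)²) = -192 - 13*(3 - 13 + 49) = -192 - 13*39 = -192 - 507 = -699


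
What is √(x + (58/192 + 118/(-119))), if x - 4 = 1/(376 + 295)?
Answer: √12163225536462/1916376 ≈ 1.8199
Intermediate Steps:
x = 2685/671 (x = 4 + 1/(376 + 295) = 4 + 1/671 = 2685/671 ≈ 4.0015)
√(x + (58/192 + 118/(-119))) = √(2685/671 + (58/192 + 118/(-119))) = √(2685/671 + (58*(1/192) + 118*(-1/119))) = √(2685/671 + (29/96 - 118/119)) = √(2685/671 - 7877/11424) = √(25387973/7665504) = √12163225536462/1916376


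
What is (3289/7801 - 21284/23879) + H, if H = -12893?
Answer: -2401796557000/186280079 ≈ -12893.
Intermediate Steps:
(3289/7801 - 21284/23879) + H = (3289/7801 - 21284/23879) - 12893 = -87498453/186280079 - 12893 = -2401796557000/186280079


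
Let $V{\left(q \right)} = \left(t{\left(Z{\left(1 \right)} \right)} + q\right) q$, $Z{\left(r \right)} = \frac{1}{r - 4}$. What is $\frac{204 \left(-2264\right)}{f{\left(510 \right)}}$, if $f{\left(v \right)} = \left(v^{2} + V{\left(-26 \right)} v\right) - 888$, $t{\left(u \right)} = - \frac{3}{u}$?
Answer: $- \frac{19244}{20193} \approx -0.953$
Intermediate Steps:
$Z{\left(r \right)} = \frac{1}{-4 + r}$
$V{\left(q \right)} = q \left(9 + q\right)$ ($V{\left(q \right)} = \left(- \frac{3}{\frac{1}{-4 + 1}} + q\right) q = \left(- \frac{3}{\frac{1}{-3}} + q\right) q = \left(- \frac{3}{- \frac{1}{3}} + q\right) q = \left(\left(-3\right) \left(-3\right) + q\right) q = \left(9 + q\right) q = q \left(9 + q\right)$)
$f{\left(v \right)} = -888 + v^{2} + 442 v$ ($f{\left(v \right)} = \left(v^{2} + - 26 \left(9 - 26\right) v\right) - 888 = \left(v^{2} + \left(-26\right) \left(-17\right) v\right) - 888 = \left(v^{2} + 442 v\right) - 888 = -888 + v^{2} + 442 v$)
$\frac{204 \left(-2264\right)}{f{\left(510 \right)}} = \frac{204 \left(-2264\right)}{-888 + 510^{2} + 442 \cdot 510} = - \frac{461856}{-888 + 260100 + 225420} = - \frac{461856}{484632} = \left(-461856\right) \frac{1}{484632} = - \frac{19244}{20193}$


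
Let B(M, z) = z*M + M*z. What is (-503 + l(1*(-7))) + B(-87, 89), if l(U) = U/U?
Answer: -15988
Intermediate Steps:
l(U) = 1
B(M, z) = 2*M*z (B(M, z) = M*z + M*z = 2*M*z)
(-503 + l(1*(-7))) + B(-87, 89) = (-503 + 1) + 2*(-87)*89 = -502 - 15486 = -15988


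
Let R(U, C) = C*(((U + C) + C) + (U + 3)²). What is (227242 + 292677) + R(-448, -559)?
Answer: -109300662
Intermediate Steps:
R(U, C) = C*(U + (3 + U)² + 2*C) (R(U, C) = C*(((C + U) + C) + (3 + U)²) = C*((U + 2*C) + (3 + U)²) = C*(U + (3 + U)² + 2*C))
(227242 + 292677) + R(-448, -559) = (227242 + 292677) - 559*(-448 + (3 - 448)² + 2*(-559)) = 519919 - 559*(-448 + (-445)² - 1118) = 519919 - 559*(-448 + 198025 - 1118) = 519919 - 559*196459 = 519919 - 109820581 = -109300662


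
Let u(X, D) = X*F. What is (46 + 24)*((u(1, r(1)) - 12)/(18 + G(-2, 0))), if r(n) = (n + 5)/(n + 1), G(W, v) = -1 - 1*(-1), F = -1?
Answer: -455/9 ≈ -50.556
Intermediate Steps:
G(W, v) = 0 (G(W, v) = -1 + 1 = 0)
r(n) = (5 + n)/(1 + n)
u(X, D) = -X (u(X, D) = X*(-1) = -X)
(46 + 24)*((u(1, r(1)) - 12)/(18 + G(-2, 0))) = (46 + 24)*((-1*1 - 12)/(18 + 0)) = 70*((-1 - 12)/18) = 70*(-13*1/18) = 70*(-13/18) = -455/9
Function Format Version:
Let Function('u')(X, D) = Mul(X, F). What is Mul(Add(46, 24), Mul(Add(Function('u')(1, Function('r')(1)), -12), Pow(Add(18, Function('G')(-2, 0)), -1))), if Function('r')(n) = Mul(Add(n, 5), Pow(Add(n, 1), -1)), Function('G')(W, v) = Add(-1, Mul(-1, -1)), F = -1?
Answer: Rational(-455, 9) ≈ -50.556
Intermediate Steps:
Function('G')(W, v) = 0 (Function('G')(W, v) = Add(-1, 1) = 0)
Function('r')(n) = Mul(Pow(Add(1, n), -1), Add(5, n)) (Function('r')(n) = Mul(Add(5, n), Pow(Add(1, n), -1)) = Mul(Pow(Add(1, n), -1), Add(5, n)))
Function('u')(X, D) = Mul(-1, X) (Function('u')(X, D) = Mul(X, -1) = Mul(-1, X))
Mul(Add(46, 24), Mul(Add(Function('u')(1, Function('r')(1)), -12), Pow(Add(18, Function('G')(-2, 0)), -1))) = Mul(Add(46, 24), Mul(Add(Mul(-1, 1), -12), Pow(Add(18, 0), -1))) = Mul(70, Mul(Add(-1, -12), Pow(18, -1))) = Mul(70, Mul(-13, Rational(1, 18))) = Mul(70, Rational(-13, 18)) = Rational(-455, 9)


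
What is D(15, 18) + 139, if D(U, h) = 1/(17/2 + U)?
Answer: 6535/47 ≈ 139.04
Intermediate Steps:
D(U, h) = 1/(17/2 + U) (D(U, h) = 1/(17*(1/2) + U) = 1/(17/2 + U))
D(15, 18) + 139 = 2/(17 + 2*15) + 139 = 2/(17 + 30) + 139 = 2/47 + 139 = 6535/47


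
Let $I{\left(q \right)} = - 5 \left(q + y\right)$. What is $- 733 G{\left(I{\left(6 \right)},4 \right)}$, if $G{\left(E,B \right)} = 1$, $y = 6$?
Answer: $-733$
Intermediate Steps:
$I{\left(q \right)} = -30 - 5 q$ ($I{\left(q \right)} = - 5 \left(q + 6\right) = - 5 \left(6 + q\right) = -30 - 5 q$)
$- 733 G{\left(I{\left(6 \right)},4 \right)} = \left(-733\right) 1 = -733$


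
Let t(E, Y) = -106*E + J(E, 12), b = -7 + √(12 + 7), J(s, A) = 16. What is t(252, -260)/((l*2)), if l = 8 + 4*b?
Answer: 16685/6 + 3337*√19/6 ≈ 5205.1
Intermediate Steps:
b = -7 + √19 ≈ -2.6411
t(E, Y) = 16 - 106*E (t(E, Y) = -106*E + 16 = 16 - 106*E)
l = -20 + 4*√19 (l = 8 + 4*(-7 + √19) = 8 + (-28 + 4*√19) = -20 + 4*√19 ≈ -2.5644)
t(252, -260)/((l*2)) = (16 - 106*252)/(((-20 + 4*√19)*2)) = (16 - 26712)/(-40 + 8*√19) = -26696/(-40 + 8*√19)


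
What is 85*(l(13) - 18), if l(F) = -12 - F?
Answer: -3655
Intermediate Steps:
85*(l(13) - 18) = 85*((-12 - 1*13) - 18) = 85*((-12 - 13) - 18) = 85*(-25 - 18) = 85*(-43) = -3655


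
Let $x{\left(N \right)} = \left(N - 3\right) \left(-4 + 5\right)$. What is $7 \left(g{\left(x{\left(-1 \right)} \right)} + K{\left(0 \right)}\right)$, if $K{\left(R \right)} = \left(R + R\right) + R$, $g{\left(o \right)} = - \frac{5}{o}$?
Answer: $\frac{35}{4} \approx 8.75$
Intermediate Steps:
$x{\left(N \right)} = -3 + N$ ($x{\left(N \right)} = \left(-3 + N\right) 1 = -3 + N$)
$K{\left(R \right)} = 3 R$ ($K{\left(R \right)} = 2 R + R = 3 R$)
$7 \left(g{\left(x{\left(-1 \right)} \right)} + K{\left(0 \right)}\right) = 7 \left(- \frac{5}{-3 - 1} + 3 \cdot 0\right) = 7 \left(- \frac{5}{-4} + 0\right) = 7 \left(\left(-5\right) \left(- \frac{1}{4}\right) + 0\right) = 7 \left(\frac{5}{4} + 0\right) = 7 \cdot \frac{5}{4} = \frac{35}{4}$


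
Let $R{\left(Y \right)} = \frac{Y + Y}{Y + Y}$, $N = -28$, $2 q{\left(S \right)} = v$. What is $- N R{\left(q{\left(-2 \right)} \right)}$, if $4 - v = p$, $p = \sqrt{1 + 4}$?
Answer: $28$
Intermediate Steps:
$p = \sqrt{5} \approx 2.2361$
$v = 4 - \sqrt{5} \approx 1.7639$
$q{\left(S \right)} = 2 - \frac{\sqrt{5}}{2}$ ($q{\left(S \right)} = \frac{4 - \sqrt{5}}{2} = 2 - \frac{\sqrt{5}}{2}$)
$R{\left(Y \right)} = 1$ ($R{\left(Y \right)} = \frac{2 Y}{2 Y} = 2 Y \frac{1}{2 Y} = 1$)
$- N R{\left(q{\left(-2 \right)} \right)} = \left(-1\right) \left(-28\right) 1 = 28 \cdot 1 = 28$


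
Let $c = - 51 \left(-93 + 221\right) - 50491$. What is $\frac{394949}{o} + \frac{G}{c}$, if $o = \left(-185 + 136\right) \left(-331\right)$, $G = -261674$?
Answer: $\frac{26763687637}{924791161} \approx 28.94$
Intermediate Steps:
$o = 16219$ ($o = \left(-49\right) \left(-331\right) = 16219$)
$c = -57019$ ($c = \left(-51\right) 128 - 50491 = -6528 - 50491 = -57019$)
$\frac{394949}{o} + \frac{G}{c} = \frac{394949}{16219} - \frac{261674}{-57019} = 394949 \cdot \frac{1}{16219} - - \frac{261674}{57019} = \frac{394949}{16219} + \frac{261674}{57019} = \frac{26763687637}{924791161}$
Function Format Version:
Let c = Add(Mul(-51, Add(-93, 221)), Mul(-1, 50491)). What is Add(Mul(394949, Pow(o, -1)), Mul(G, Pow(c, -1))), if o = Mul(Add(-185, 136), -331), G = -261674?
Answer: Rational(26763687637, 924791161) ≈ 28.940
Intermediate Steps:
o = 16219 (o = Mul(-49, -331) = 16219)
c = -57019 (c = Add(Mul(-51, 128), -50491) = Add(-6528, -50491) = -57019)
Add(Mul(394949, Pow(o, -1)), Mul(G, Pow(c, -1))) = Add(Mul(394949, Pow(16219, -1)), Mul(-261674, Pow(-57019, -1))) = Add(Mul(394949, Rational(1, 16219)), Mul(-261674, Rational(-1, 57019))) = Add(Rational(394949, 16219), Rational(261674, 57019)) = Rational(26763687637, 924791161)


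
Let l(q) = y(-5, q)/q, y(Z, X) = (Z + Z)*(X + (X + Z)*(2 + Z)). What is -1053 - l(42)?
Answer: -7486/7 ≈ -1069.4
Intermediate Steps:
y(Z, X) = 2*Z*(X + (2 + Z)*(X + Z)) (y(Z, X) = (2*Z)*(X + (2 + Z)*(X + Z)) = 2*Z*(X + (2 + Z)*(X + Z)))
l(q) = (-150 + 20*q)/q (l(q) = (2*(-5)*((-5)² + 2*(-5) + 3*q + q*(-5)))/q = (2*(-5)*(25 - 10 + 3*q - 5*q))/q = (2*(-5)*(15 - 2*q))/q = (-150 + 20*q)/q)
-1053 - l(42) = -1053 - (20 - 150/42) = -1053 - (20 - 150*1/42) = -1053 - (20 - 25/7) = -1053 - 1*115/7 = -1053 - 115/7 = -7486/7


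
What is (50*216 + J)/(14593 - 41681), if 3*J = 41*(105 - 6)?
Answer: -12153/27088 ≈ -0.44865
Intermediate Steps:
J = 1353 (J = (41*(105 - 6))/3 = (41*99)/3 = (1/3)*4059 = 1353)
(50*216 + J)/(14593 - 41681) = (50*216 + 1353)/(14593 - 41681) = (10800 + 1353)/(-27088) = 12153*(-1/27088) = -12153/27088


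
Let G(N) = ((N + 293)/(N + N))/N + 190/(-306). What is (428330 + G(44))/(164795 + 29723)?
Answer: 253749229001/115235575488 ≈ 2.2020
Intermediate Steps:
G(N) = -95/153 + (293 + N)/(2*N**2) (G(N) = ((293 + N)/((2*N)))/N + 190*(-1/306) = ((293 + N)*(1/(2*N)))/N - 95/153 = ((293 + N)/(2*N))/N - 95/153 = (293 + N)/(2*N**2) - 95/153 = -95/153 + (293 + N)/(2*N**2))
(428330 + G(44))/(164795 + 29723) = (428330 + (1/306)*(44829 - 190*44**2 + 153*44)/44**2)/(164795 + 29723) = (428330 + (1/306)*(1/1936)*(44829 - 190*1936 + 6732))/194518 = (428330 + (1/306)*(1/1936)*(44829 - 367840 + 6732))*(1/194518) = (428330 + (1/306)*(1/1936)*(-316279))*(1/194518) = (428330 - 316279/592416)*(1/194518) = (253749229001/592416)*(1/194518) = 253749229001/115235575488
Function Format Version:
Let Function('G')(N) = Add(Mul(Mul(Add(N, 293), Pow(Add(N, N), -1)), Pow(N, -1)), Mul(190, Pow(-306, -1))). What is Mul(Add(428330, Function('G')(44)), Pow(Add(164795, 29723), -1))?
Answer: Rational(253749229001, 115235575488) ≈ 2.2020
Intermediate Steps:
Function('G')(N) = Add(Rational(-95, 153), Mul(Rational(1, 2), Pow(N, -2), Add(293, N))) (Function('G')(N) = Add(Mul(Mul(Add(293, N), Pow(Mul(2, N), -1)), Pow(N, -1)), Mul(190, Rational(-1, 306))) = Add(Mul(Mul(Add(293, N), Mul(Rational(1, 2), Pow(N, -1))), Pow(N, -1)), Rational(-95, 153)) = Add(Mul(Mul(Rational(1, 2), Pow(N, -1), Add(293, N)), Pow(N, -1)), Rational(-95, 153)) = Add(Mul(Rational(1, 2), Pow(N, -2), Add(293, N)), Rational(-95, 153)) = Add(Rational(-95, 153), Mul(Rational(1, 2), Pow(N, -2), Add(293, N))))
Mul(Add(428330, Function('G')(44)), Pow(Add(164795, 29723), -1)) = Mul(Add(428330, Mul(Rational(1, 306), Pow(44, -2), Add(44829, Mul(-190, Pow(44, 2)), Mul(153, 44)))), Pow(Add(164795, 29723), -1)) = Mul(Add(428330, Mul(Rational(1, 306), Rational(1, 1936), Add(44829, Mul(-190, 1936), 6732))), Pow(194518, -1)) = Mul(Add(428330, Mul(Rational(1, 306), Rational(1, 1936), Add(44829, -367840, 6732))), Rational(1, 194518)) = Mul(Add(428330, Mul(Rational(1, 306), Rational(1, 1936), -316279)), Rational(1, 194518)) = Mul(Add(428330, Rational(-316279, 592416)), Rational(1, 194518)) = Mul(Rational(253749229001, 592416), Rational(1, 194518)) = Rational(253749229001, 115235575488)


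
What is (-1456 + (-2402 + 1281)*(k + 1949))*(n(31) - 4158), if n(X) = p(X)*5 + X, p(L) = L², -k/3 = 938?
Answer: 656445702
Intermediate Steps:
k = -2814 (k = -3*938 = -2814)
n(X) = X + 5*X² (n(X) = X²*5 + X = 5*X² + X = X + 5*X²)
(-1456 + (-2402 + 1281)*(k + 1949))*(n(31) - 4158) = (-1456 + (-2402 + 1281)*(-2814 + 1949))*(31*(1 + 5*31) - 4158) = (-1456 - 1121*(-865))*(31*(1 + 155) - 4158) = (-1456 + 969665)*(31*156 - 4158) = 968209*(4836 - 4158) = 968209*678 = 656445702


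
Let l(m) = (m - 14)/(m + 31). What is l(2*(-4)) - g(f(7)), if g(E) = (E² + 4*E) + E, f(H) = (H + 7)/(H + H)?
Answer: -160/23 ≈ -6.9565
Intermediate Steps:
f(H) = (7 + H)/(2*H) (f(H) = (7 + H)/((2*H)) = (7 + H)*(1/(2*H)) = (7 + H)/(2*H))
g(E) = E² + 5*E
l(m) = (-14 + m)/(31 + m)
l(2*(-4)) - g(f(7)) = (-14 + 2*(-4))/(31 + 2*(-4)) - (½)*(7 + 7)/7*(5 + (½)*(7 + 7)/7) = (-14 - 8)/(31 - 8) - (½)*(⅐)*14*(5 + (½)*(⅐)*14) = -22/23 - (5 + 1) = (1/23)*(-22) - 6 = -22/23 - 1*6 = -22/23 - 6 = -160/23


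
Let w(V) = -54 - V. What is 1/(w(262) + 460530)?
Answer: 1/460214 ≈ 2.1729e-6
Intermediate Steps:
1/(w(262) + 460530) = 1/((-54 - 1*262) + 460530) = 1/((-54 - 262) + 460530) = 1/(-316 + 460530) = 1/460214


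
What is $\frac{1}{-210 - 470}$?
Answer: $- \frac{1}{680} \approx -0.0014706$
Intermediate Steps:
$\frac{1}{-210 - 470} = \frac{1}{-680} = - \frac{1}{680}$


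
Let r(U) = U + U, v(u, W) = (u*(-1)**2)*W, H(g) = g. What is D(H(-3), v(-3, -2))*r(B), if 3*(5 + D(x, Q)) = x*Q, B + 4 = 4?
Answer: 0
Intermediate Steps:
B = 0 (B = -4 + 4 = 0)
v(u, W) = W*u (v(u, W) = (u*1)*W = u*W = W*u)
r(U) = 2*U
D(x, Q) = -5 + Q*x/3 (D(x, Q) = -5 + (x*Q)/3 = -5 + (Q*x)/3 = -5 + Q*x/3)
D(H(-3), v(-3, -2))*r(B) = (-5 + (1/3)*(-2*(-3))*(-3))*(2*0) = (-5 + (1/3)*6*(-3))*0 = (-5 - 6)*0 = -11*0 = 0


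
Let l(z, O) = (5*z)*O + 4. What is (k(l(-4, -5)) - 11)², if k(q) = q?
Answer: 8649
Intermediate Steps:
l(z, O) = 4 + 5*O*z (l(z, O) = 5*O*z + 4 = 4 + 5*O*z)
(k(l(-4, -5)) - 11)² = ((4 + 5*(-5)*(-4)) - 11)² = ((4 + 100) - 11)² = (104 - 11)² = 93² = 8649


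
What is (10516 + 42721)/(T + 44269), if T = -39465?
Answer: 53237/4804 ≈ 11.082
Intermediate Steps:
(10516 + 42721)/(T + 44269) = (10516 + 42721)/(-39465 + 44269) = 53237/4804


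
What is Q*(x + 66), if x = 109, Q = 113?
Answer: 19775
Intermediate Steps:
Q*(x + 66) = 113*(109 + 66) = 113*175 = 19775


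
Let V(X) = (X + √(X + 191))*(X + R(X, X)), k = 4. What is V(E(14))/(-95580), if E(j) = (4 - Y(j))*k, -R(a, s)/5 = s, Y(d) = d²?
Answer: 65536/2655 - 256*I*√577/7965 ≈ 24.684 - 0.77204*I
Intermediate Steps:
R(a, s) = -5*s
E(j) = 16 - 4*j² (E(j) = (4 - j²)*4 = 16 - 4*j²)
V(X) = -4*X*(X + √(191 + X)) (V(X) = (X + √(X + 191))*(X - 5*X) = (X + √(191 + X))*(-4*X) = -4*X*(X + √(191 + X)))
V(E(14))/(-95580) = (4*(16 - 4*14²)*(-(16 - 4*14²) - √(191 + (16 - 4*14²))))/(-95580) = (4*(16 - 4*196)*(-(16 - 4*196) - √(191 + (16 - 4*196))))*(-1/95580) = (4*(16 - 784)*(-(16 - 784) - √(191 + (16 - 784))))*(-1/95580) = (4*(-768)*(-1*(-768) - √(191 - 768)))*(-1/95580) = (4*(-768)*(768 - √(-577)))*(-1/95580) = (4*(-768)*(768 - I*√577))*(-1/95580) = (-2359296 + 3072*I*√577)*(-1/95580) = 65536/2655 - 256*I*√577/7965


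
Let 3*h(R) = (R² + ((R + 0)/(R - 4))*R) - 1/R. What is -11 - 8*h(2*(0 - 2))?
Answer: -49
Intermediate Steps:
h(R) = -1/(3*R) + R²/3 + R²/(3*(-4 + R)) (h(R) = ((R² + ((R + 0)/(R - 4))*R) - 1/R)/3 = ((R² + (R/(-4 + R))*R) - 1/R)/3 = ((R² + R²/(-4 + R)) - 1/R)/3 = (R² - 1/R + R²/(-4 + R))/3 = -1/(3*R) + R²/3 + R²/(3*(-4 + R)))
-11 - 8*h(2*(0 - 2)) = -11 - 8*(4 + (2*(0 - 2))⁴ - 2*(0 - 2) - 3*8*(0 - 2)³)/(3*(2*(0 - 2))*(-4 + 2*(0 - 2))) = -11 - 8*(4 + (2*(-2))⁴ - 2*(-2) - 3*(2*(-2))³)/(3*(2*(-2))*(-4 + 2*(-2))) = -11 - 8*(4 + (-4)⁴ - 1*(-4) - 3*(-4)³)/(3*(-4)*(-4 - 4)) = -11 - 8*(-1)*(4 + 256 + 4 - 3*(-64))/(3*4*(-8)) = -11 - 8*(-1)*(-1)*(4 + 256 + 4 + 192)/(3*4*8) = -11 - 8*(-1)*(-1)*456/(3*4*8) = -11 - 8*19/4 = -11 - 38 = -49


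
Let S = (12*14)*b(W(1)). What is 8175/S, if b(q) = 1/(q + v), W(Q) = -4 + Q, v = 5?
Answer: 2725/28 ≈ 97.321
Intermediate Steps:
b(q) = 1/(5 + q) (b(q) = 1/(q + 5) = 1/(5 + q))
S = 84 (S = (12*14)/(5 + (-4 + 1)) = 168/(5 - 3) = 168/2 = 168*(½) = 84)
8175/S = 8175/84 = 8175*(1/84) = 2725/28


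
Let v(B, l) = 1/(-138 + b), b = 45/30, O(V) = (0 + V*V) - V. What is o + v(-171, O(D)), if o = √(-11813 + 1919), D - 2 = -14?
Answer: -2/273 + I*√9894 ≈ -0.007326 + 99.469*I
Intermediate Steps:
D = -12 (D = 2 - 14 = -12)
O(V) = V² - V (O(V) = (0 + V²) - V = V² - V)
b = 3/2 (b = 45*(1/30) = 3/2 ≈ 1.5000)
v(B, l) = -2/273 (v(B, l) = 1/(-138 + 3/2) = 1/(-273/2) = -2/273)
o = I*√9894 (o = √(-9894) = I*√9894 ≈ 99.469*I)
o + v(-171, O(D)) = I*√9894 - 2/273 = -2/273 + I*√9894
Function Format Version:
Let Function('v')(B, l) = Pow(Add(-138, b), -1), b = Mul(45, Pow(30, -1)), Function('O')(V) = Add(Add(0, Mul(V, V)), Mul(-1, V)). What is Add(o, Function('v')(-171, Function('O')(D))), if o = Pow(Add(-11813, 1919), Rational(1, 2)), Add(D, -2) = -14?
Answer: Add(Rational(-2, 273), Mul(I, Pow(9894, Rational(1, 2)))) ≈ Add(-0.0073260, Mul(99.469, I))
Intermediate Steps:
D = -12 (D = Add(2, -14) = -12)
Function('O')(V) = Add(Pow(V, 2), Mul(-1, V)) (Function('O')(V) = Add(Add(0, Pow(V, 2)), Mul(-1, V)) = Add(Pow(V, 2), Mul(-1, V)))
b = Rational(3, 2) (b = Mul(45, Rational(1, 30)) = Rational(3, 2) ≈ 1.5000)
Function('v')(B, l) = Rational(-2, 273) (Function('v')(B, l) = Pow(Add(-138, Rational(3, 2)), -1) = Pow(Rational(-273, 2), -1) = Rational(-2, 273))
o = Mul(I, Pow(9894, Rational(1, 2))) (o = Pow(-9894, Rational(1, 2)) = Mul(I, Pow(9894, Rational(1, 2))) ≈ Mul(99.469, I))
Add(o, Function('v')(-171, Function('O')(D))) = Add(Mul(I, Pow(9894, Rational(1, 2))), Rational(-2, 273)) = Add(Rational(-2, 273), Mul(I, Pow(9894, Rational(1, 2))))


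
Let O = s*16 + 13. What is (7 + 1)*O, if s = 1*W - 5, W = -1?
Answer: -664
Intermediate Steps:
s = -6 (s = 1*(-1) - 5 = -1 - 5 = -6)
O = -83 (O = -6*16 + 13 = -96 + 13 = -83)
(7 + 1)*O = (7 + 1)*(-83) = 8*(-83) = -664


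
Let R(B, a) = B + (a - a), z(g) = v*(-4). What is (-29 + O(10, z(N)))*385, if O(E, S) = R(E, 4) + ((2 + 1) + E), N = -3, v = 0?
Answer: -2310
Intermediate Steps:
z(g) = 0 (z(g) = 0*(-4) = 0)
R(B, a) = B (R(B, a) = B + 0 = B)
O(E, S) = 3 + 2*E (O(E, S) = E + ((2 + 1) + E) = E + (3 + E) = 3 + 2*E)
(-29 + O(10, z(N)))*385 = (-29 + (3 + 2*10))*385 = (-29 + (3 + 20))*385 = (-29 + 23)*385 = -6*385 = -2310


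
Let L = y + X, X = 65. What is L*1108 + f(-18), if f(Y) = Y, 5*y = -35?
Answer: 64246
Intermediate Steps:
y = -7 (y = (1/5)*(-35) = -7)
L = 58 (L = -7 + 65 = 58)
L*1108 + f(-18) = 58*1108 - 18 = 64264 - 18 = 64246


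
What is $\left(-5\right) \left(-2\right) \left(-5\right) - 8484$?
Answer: $-8534$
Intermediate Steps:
$\left(-5\right) \left(-2\right) \left(-5\right) - 8484 = 10 \left(-5\right) - 8484 = -50 - 8484 = -8534$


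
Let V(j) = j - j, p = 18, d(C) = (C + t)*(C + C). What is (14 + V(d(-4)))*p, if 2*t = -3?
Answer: 252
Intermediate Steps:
t = -3/2 (t = (½)*(-3) = -3/2 ≈ -1.5000)
d(C) = 2*C*(-3/2 + C) (d(C) = (C - 3/2)*(C + C) = (-3/2 + C)*(2*C) = 2*C*(-3/2 + C))
V(j) = 0
(14 + V(d(-4)))*p = (14 + 0)*18 = 14*18 = 252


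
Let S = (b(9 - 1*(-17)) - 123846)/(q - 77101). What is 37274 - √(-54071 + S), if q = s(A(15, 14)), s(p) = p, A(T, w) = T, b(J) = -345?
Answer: 37274 - I*√321293901845690/77086 ≈ 37274.0 - 232.53*I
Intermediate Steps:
q = 15
S = 124191/77086 (S = (-345 - 123846)/(15 - 77101) = -124191/(-77086) = -124191*(-1/77086) = 124191/77086 ≈ 1.6111)
37274 - √(-54071 + S) = 37274 - √(-54071 + 124191/77086) = 37274 - √(-4167992915/77086) = 37274 - I*√321293901845690/77086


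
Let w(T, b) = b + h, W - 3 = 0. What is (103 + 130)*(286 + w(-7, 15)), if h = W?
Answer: 70832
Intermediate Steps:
W = 3 (W = 3 + 0 = 3)
h = 3
w(T, b) = 3 + b (w(T, b) = b + 3 = 3 + b)
(103 + 130)*(286 + w(-7, 15)) = (103 + 130)*(286 + (3 + 15)) = 233*(286 + 18) = 233*304 = 70832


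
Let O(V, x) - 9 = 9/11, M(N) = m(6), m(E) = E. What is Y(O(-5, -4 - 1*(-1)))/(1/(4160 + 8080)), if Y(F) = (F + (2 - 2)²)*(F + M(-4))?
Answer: 230014080/121 ≈ 1.9009e+6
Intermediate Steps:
M(N) = 6
O(V, x) = 108/11 (O(V, x) = 9 + 9/11 = 108/11)
Y(F) = F*(6 + F) (Y(F) = (F + (2 - 2)²)*(F + 6) = (F + 0²)*(6 + F) = (F + 0)*(6 + F) = F*(6 + F))
Y(O(-5, -4 - 1*(-1)))/(1/(4160 + 8080)) = (108*(6 + 108/11)/11)/(1/(4160 + 8080)) = ((108/11)*(174/11))/(1/12240) = 18792/(121*(1/12240)) = (18792/121)*12240 = 230014080/121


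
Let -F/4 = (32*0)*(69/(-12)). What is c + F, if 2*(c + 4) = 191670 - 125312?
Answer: 33175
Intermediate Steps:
c = 33175 (c = -4 + (191670 - 125312)/2 = -4 + (½)*66358 = -4 + 33179 = 33175)
F = 0 (F = -4*32*0*69/(-12) = -0*69*(-1/12) = -0*(-23)/4 = -4*0 = 0)
c + F = 33175 + 0 = 33175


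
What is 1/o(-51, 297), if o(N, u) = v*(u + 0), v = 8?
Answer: 1/2376 ≈ 0.00042088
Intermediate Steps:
o(N, u) = 8*u (o(N, u) = 8*(u + 0) = 8*u)
1/o(-51, 297) = 1/(8*297) = 1/2376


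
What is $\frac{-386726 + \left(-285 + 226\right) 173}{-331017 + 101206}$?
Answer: $\frac{396933}{229811} \approx 1.7272$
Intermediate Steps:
$\frac{-386726 + \left(-285 + 226\right) 173}{-331017 + 101206} = \frac{-386726 - 10207}{-229811} = \left(-386726 - 10207\right) \left(- \frac{1}{229811}\right) = \left(-396933\right) \left(- \frac{1}{229811}\right) = \frac{396933}{229811}$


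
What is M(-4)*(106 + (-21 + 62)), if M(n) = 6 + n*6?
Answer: -2646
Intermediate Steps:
M(n) = 6 + 6*n
M(-4)*(106 + (-21 + 62)) = (6 + 6*(-4))*(106 + (-21 + 62)) = (6 - 24)*(106 + 41) = -18*147 = -2646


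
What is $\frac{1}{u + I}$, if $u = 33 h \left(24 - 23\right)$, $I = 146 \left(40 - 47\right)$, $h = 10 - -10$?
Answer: $- \frac{1}{362} \approx -0.0027624$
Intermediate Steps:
$h = 20$ ($h = 10 + 10 = 20$)
$I = -1022$ ($I = 146 \left(-7\right) = -1022$)
$u = 660$ ($u = 33 \cdot 20 \left(24 - 23\right) = 660 \cdot 1 = 660$)
$\frac{1}{u + I} = \frac{1}{660 - 1022} = \frac{1}{-362} = - \frac{1}{362}$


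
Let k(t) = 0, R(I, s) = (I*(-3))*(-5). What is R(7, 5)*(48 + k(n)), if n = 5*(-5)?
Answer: 5040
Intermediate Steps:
R(I, s) = 15*I (R(I, s) = -3*I*(-5) = 15*I)
n = -25
R(7, 5)*(48 + k(n)) = (15*7)*(48 + 0) = 105*48 = 5040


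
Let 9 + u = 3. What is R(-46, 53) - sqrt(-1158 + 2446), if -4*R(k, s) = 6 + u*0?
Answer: -3/2 - 2*sqrt(322) ≈ -37.389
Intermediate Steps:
u = -6 (u = -9 + 3 = -6)
R(k, s) = -3/2 (R(k, s) = -(6 - 6*0)/4 = -(6 + 0)/4 = -1/4*6 = -3/2)
R(-46, 53) - sqrt(-1158 + 2446) = -3/2 - sqrt(-1158 + 2446) = -3/2 - sqrt(1288) = -3/2 - 2*sqrt(322)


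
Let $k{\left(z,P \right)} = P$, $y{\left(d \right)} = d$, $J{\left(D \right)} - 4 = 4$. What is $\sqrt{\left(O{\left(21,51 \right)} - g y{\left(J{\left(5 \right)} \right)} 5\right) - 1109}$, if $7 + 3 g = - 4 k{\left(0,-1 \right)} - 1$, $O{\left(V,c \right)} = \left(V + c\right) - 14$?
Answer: $\frac{i \sqrt{8979}}{3} \approx 31.586 i$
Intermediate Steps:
$J{\left(D \right)} = 8$ ($J{\left(D \right)} = 4 + 4 = 8$)
$O{\left(V,c \right)} = -14 + V + c$
$g = - \frac{4}{3}$ ($g = - \frac{7}{3} + \frac{\left(-4\right) \left(-1\right) - 1}{3} = - \frac{7}{3} + \frac{4 - 1}{3} = - \frac{7}{3} + \frac{1}{3} \cdot 3 = - \frac{7}{3} + 1 = - \frac{4}{3} \approx -1.3333$)
$\sqrt{\left(O{\left(21,51 \right)} - g y{\left(J{\left(5 \right)} \right)} 5\right) - 1109} = \sqrt{\left(\left(-14 + 21 + 51\right) - \left(- \frac{4}{3}\right) 8 \cdot 5\right) - 1109} = \sqrt{\left(58 - \left(- \frac{32}{3}\right) 5\right) - 1109} = \sqrt{\left(58 - - \frac{160}{3}\right) - 1109} = \sqrt{\left(58 + \frac{160}{3}\right) - 1109} = \sqrt{\frac{334}{3} - 1109} = \sqrt{- \frac{2993}{3}} = \frac{i \sqrt{8979}}{3}$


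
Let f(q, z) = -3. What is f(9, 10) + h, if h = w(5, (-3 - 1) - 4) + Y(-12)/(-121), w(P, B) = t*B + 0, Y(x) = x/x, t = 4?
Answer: -4236/121 ≈ -35.008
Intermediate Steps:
Y(x) = 1
w(P, B) = 4*B (w(P, B) = 4*B + 0 = 4*B)
h = -3873/121 (h = 4*((-3 - 1) - 4) + 1/(-121) = 4*(-4 - 4) + 1*(-1/121) = 4*(-8) - 1/121 = -32 - 1/121 = -3873/121 ≈ -32.008)
f(9, 10) + h = -3 - 3873/121 = -4236/121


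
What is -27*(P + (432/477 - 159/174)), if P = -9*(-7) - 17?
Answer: -3817233/3074 ≈ -1241.8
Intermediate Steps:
P = 46 (P = 63 - 17 = 46)
-27*(P + (432/477 - 159/174)) = -27*(46 + (432/477 - 159/174)) = -27*(46 + (432*(1/477) - 159*1/174)) = -27*(46 + (48/53 - 53/58)) = -27*(46 - 25/3074) = -27*141379/3074 = -3817233/3074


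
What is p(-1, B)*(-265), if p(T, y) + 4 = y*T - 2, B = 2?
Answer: 2120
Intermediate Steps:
p(T, y) = -6 + T*y (p(T, y) = -4 + (y*T - 2) = -4 + (T*y - 2) = -4 + (-2 + T*y) = -6 + T*y)
p(-1, B)*(-265) = (-6 - 1*2)*(-265) = (-6 - 2)*(-265) = -8*(-265) = 2120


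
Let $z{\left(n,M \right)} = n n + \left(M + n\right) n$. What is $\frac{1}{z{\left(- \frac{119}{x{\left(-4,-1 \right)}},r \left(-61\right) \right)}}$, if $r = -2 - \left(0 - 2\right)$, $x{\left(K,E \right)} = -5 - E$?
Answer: $\frac{8}{14161} \approx 0.00056493$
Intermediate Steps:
$r = 0$ ($r = -2 - \left(0 - 2\right) = -2 - -2 = -2 + 2 = 0$)
$z{\left(n,M \right)} = n^{2} + n \left(M + n\right)$
$\frac{1}{z{\left(- \frac{119}{x{\left(-4,-1 \right)}},r \left(-61\right) \right)}} = \frac{1}{- \frac{119}{-5 - -1} \left(0 \left(-61\right) + 2 \left(- \frac{119}{-5 - -1}\right)\right)} = \frac{1}{- \frac{119}{-5 + 1} \left(0 + 2 \left(- \frac{119}{-5 + 1}\right)\right)} = \frac{1}{- \frac{119}{-4} \left(0 + 2 \left(- \frac{119}{-4}\right)\right)} = \frac{1}{\left(-119\right) \left(- \frac{1}{4}\right) \left(0 + 2 \left(\left(-119\right) \left(- \frac{1}{4}\right)\right)\right)} = \frac{1}{\frac{119}{4} \left(0 + 2 \cdot \frac{119}{4}\right)} = \frac{1}{\frac{119}{4} \left(0 + \frac{119}{2}\right)} = \frac{1}{\frac{119}{4} \cdot \frac{119}{2}} = \frac{1}{\frac{14161}{8}} = \frac{8}{14161}$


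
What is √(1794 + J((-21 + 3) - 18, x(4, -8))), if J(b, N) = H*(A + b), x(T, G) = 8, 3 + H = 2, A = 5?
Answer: 5*√73 ≈ 42.720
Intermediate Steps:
H = -1 (H = -3 + 2 = -1)
J(b, N) = -5 - b (J(b, N) = -(5 + b) = -5 - b)
√(1794 + J((-21 + 3) - 18, x(4, -8))) = √(1794 + (-5 - ((-21 + 3) - 18))) = √(1794 + (-5 - (-18 - 18))) = √(1794 + (-5 - 1*(-36))) = √(1794 + (-5 + 36)) = √(1794 + 31) = √1825 = 5*√73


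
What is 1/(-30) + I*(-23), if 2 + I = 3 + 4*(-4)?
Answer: 10349/30 ≈ 344.97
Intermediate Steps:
I = -15 (I = -2 + (3 + 4*(-4)) = -2 + (3 - 16) = -2 - 13 = -15)
1/(-30) + I*(-23) = 1/(-30) - 15*(-23) = -1/30 + 345 = 10349/30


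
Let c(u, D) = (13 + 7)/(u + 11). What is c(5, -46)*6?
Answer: 15/2 ≈ 7.5000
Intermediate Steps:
c(u, D) = 20/(11 + u)
c(5, -46)*6 = (20/(11 + 5))*6 = (20/16)*6 = (20*(1/16))*6 = (5/4)*6 = 15/2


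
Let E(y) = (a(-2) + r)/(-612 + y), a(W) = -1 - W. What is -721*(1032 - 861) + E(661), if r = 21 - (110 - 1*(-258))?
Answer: -6041605/49 ≈ -1.2330e+5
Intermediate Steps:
r = -347 (r = 21 - (110 + 258) = 21 - 1*368 = 21 - 368 = -347)
E(y) = -346/(-612 + y) (E(y) = ((-1 - 1*(-2)) - 347)/(-612 + y) = ((-1 + 2) - 347)/(-612 + y) = (1 - 347)/(-612 + y) = -346/(-612 + y))
-721*(1032 - 861) + E(661) = -721*(1032 - 861) - 346/(-612 + 661) = -721*171 - 346/49 = -123291 - 346*1/49 = -123291 - 346/49 = -6041605/49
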